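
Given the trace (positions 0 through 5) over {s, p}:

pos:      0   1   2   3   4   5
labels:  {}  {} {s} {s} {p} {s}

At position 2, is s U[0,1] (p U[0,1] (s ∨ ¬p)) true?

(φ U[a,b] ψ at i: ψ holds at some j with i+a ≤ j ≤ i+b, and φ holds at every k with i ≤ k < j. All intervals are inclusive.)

Yes

Need some j in [2,3] with (p U[0,1] (s ∨ ¬p)), and s at every k in [2,j-1].
  j=2: (p U[0,1] (s ∨ ¬p)) holds; no prefix to check → satisfied.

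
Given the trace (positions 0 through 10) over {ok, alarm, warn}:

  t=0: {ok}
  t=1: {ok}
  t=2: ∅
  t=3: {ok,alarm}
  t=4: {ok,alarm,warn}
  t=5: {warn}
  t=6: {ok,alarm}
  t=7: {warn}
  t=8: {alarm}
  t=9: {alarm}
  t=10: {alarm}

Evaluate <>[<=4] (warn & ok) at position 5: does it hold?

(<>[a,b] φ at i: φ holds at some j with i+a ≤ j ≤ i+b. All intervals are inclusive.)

No

Check (warn & ok) at each j in [5,9]:
  j=5: false
  j=6: false
  j=7: false
  j=8: false
  j=9: false
No position in the window satisfies it → formula fails.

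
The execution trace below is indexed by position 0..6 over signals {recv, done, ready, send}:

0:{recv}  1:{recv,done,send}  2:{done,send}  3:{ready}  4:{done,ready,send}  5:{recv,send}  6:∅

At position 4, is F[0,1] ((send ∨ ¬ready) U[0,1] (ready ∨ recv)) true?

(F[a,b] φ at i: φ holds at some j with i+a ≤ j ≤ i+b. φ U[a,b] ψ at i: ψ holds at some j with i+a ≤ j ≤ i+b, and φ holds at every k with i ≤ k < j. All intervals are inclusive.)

Yes

Check ((send ∨ ¬ready) U[0,1] (ready ∨ recv)) at each j in [4,5]:
  j=4: holds
  j=5: holds
Found at j=4 → formula holds.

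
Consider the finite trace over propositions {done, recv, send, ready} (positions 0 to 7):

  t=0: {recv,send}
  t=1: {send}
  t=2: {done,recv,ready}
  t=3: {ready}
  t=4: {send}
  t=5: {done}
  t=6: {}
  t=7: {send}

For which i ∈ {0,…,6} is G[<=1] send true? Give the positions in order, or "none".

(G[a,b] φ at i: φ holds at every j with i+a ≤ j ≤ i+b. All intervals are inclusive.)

0

Evaluate at each i in [0,6]:
  i=0: ✓ (all of [0,1])
  i=1: ✗ (fails at j=2)
  i=2: ✗ (fails at j=2)
  i=3: ✗ (fails at j=3)
  i=4: ✗ (fails at j=5)
  i=5: ✗ (fails at j=5)
  i=6: ✗ (fails at j=6)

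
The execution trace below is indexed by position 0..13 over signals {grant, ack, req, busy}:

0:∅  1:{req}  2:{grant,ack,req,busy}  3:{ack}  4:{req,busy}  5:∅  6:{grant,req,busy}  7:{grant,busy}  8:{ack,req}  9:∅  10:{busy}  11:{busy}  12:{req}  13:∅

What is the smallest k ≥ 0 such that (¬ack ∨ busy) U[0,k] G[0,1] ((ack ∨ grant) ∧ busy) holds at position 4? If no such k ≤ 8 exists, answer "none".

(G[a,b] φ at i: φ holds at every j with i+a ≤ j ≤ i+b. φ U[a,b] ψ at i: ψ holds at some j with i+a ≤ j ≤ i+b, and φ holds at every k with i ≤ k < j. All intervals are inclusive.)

Need earliest j ≥ 4 with G[0,1] ((ack ∨ grant) ∧ busy), and (¬ack ∨ busy) at every k in [4,j-1].
  j=4: rhs fails.
  j=5: rhs fails.
  j=6: rhs holds; lhs holds on [4,5]. k = 2.

2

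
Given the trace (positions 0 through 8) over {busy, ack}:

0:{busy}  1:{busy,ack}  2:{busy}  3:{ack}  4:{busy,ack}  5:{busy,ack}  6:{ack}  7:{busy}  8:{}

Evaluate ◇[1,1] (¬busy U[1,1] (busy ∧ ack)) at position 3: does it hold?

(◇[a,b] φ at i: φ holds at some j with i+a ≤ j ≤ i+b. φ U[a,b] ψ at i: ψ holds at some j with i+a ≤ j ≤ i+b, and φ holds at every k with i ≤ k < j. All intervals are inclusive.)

Check (¬busy U[1,1] (busy ∧ ack)) at each j in [4,4]:
  j=4: fails
No position in the window satisfies it → formula fails.

False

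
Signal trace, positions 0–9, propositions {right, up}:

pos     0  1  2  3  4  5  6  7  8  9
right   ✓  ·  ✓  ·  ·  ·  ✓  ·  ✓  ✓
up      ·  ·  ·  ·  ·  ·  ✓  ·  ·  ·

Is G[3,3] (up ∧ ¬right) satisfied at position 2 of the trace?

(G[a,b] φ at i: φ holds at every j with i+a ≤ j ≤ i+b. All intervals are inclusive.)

False

Check (up ∧ ¬right) at every j in [5,5]:
  j=5: false
Fails at j=5 → formula fails.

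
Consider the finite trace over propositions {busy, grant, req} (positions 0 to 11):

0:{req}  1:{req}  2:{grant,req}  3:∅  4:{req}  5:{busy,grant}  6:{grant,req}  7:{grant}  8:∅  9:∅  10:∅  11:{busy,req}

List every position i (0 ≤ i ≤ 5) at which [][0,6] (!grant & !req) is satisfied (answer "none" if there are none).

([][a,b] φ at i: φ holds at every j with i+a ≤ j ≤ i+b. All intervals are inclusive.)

none

Evaluate at each i in [0,5]:
  i=0: ✗ (fails at j=0)
  i=1: ✗ (fails at j=1)
  i=2: ✗ (fails at j=2)
  i=3: ✗ (fails at j=4)
  i=4: ✗ (fails at j=4)
  i=5: ✗ (fails at j=5)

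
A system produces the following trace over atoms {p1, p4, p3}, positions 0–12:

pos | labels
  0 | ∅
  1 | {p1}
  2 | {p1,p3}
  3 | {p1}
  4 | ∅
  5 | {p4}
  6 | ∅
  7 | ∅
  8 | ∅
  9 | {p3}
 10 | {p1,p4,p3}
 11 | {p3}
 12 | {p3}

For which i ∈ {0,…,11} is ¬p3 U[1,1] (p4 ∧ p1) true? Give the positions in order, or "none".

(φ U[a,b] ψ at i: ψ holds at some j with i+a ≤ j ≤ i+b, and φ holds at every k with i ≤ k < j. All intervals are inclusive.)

Evaluate at each i in [0,11]:
  i=0: ✗ (no rhs in [1,1])
  i=1: ✗ (no rhs in [2,2])
  i=2: ✗ (no rhs in [3,3])
  i=3: ✗ (no rhs in [4,4])
  i=4: ✗ (no rhs in [5,5])
  i=5: ✗ (no rhs in [6,6])
  i=6: ✗ (no rhs in [7,7])
  i=7: ✗ (no rhs in [8,8])
  i=8: ✗ (no rhs in [9,9])
  i=9: ✗ (lhs fails at k=9 before rhs at j=10)
  i=10: ✗ (no rhs in [11,11])
  i=11: ✗ (no rhs in [12,12])

none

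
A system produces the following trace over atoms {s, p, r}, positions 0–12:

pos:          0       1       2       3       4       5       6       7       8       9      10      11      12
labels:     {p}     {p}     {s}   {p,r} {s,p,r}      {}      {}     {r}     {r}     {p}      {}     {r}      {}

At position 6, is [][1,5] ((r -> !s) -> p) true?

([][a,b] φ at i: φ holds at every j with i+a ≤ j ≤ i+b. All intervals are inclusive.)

Check ((r -> !s) -> p) at every j in [7,11]:
  j=7: antecedent true; consequent false → ✗
  j=8: antecedent true; consequent false → ✗
  j=9: antecedent true; consequent true → ✓
  j=10: antecedent true; consequent false → ✗
  j=11: antecedent true; consequent false → ✗
Fails at j=7 → formula fails.

No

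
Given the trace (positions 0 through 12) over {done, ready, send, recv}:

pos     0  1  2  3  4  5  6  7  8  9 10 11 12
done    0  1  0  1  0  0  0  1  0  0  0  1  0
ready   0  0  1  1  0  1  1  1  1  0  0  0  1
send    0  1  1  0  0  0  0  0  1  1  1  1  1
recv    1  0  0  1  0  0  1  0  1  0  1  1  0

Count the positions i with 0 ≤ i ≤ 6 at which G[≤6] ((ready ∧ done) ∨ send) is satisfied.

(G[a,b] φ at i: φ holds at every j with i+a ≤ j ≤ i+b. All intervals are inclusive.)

0

Evaluate at each i in [0,6]:
  i=0: ✗ (fails at j=0)
  i=1: ✗ (fails at j=4)
  i=2: ✗ (fails at j=4)
  i=3: ✗ (fails at j=4)
  i=4: ✗ (fails at j=4)
  i=5: ✗ (fails at j=5)
  i=6: ✗ (fails at j=6)
Positions where it holds: {} → 0.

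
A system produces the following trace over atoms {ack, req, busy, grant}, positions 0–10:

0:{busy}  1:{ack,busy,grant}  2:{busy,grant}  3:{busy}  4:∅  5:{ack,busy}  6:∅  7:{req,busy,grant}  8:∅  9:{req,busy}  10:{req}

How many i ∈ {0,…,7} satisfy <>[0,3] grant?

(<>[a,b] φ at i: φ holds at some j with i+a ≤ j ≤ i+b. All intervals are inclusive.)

Evaluate at each i in [0,7]:
  i=0: ✓ (witness j=1)
  i=1: ✓ (witness j=1)
  i=2: ✓ (witness j=2)
  i=3: ✗ (none in [3,6])
  i=4: ✓ (witness j=7)
  i=5: ✓ (witness j=7)
  i=6: ✓ (witness j=7)
  i=7: ✓ (witness j=7)
Positions where it holds: {0, 1, 2, 4, 5, 6, 7} → 7.

7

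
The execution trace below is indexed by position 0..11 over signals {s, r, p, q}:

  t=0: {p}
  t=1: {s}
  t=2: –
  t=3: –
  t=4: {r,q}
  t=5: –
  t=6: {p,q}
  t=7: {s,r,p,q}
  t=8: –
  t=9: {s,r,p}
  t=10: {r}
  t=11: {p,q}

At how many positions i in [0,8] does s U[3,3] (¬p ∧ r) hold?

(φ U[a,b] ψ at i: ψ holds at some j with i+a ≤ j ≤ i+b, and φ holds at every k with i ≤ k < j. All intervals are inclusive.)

0

Evaluate at each i in [0,8]:
  i=0: ✗ (no rhs in [3,3])
  i=1: ✗ (lhs fails at k=2 before rhs at j=4)
  i=2: ✗ (no rhs in [5,5])
  i=3: ✗ (no rhs in [6,6])
  i=4: ✗ (no rhs in [7,7])
  i=5: ✗ (no rhs in [8,8])
  i=6: ✗ (no rhs in [9,9])
  i=7: ✗ (lhs fails at k=8 before rhs at j=10)
  i=8: ✗ (no rhs in [11,11])
Positions where it holds: {} → 0.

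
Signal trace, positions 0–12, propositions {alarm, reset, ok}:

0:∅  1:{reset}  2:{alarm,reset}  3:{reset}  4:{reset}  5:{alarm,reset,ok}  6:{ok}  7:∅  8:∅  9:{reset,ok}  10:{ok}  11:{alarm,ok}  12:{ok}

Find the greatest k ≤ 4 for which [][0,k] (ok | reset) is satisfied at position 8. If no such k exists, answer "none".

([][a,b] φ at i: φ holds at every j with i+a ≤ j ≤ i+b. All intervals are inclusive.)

(ok | reset) must hold from j=8 onward; find where it first fails.
  j=8: fails → no k works.

none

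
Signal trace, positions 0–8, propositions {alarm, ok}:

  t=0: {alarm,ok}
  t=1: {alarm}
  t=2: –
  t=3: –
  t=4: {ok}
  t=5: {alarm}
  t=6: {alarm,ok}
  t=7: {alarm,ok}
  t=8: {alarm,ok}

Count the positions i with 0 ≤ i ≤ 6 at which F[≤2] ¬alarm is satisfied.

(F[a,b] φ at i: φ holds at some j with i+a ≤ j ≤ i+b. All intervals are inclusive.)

5

Evaluate at each i in [0,6]:
  i=0: ✓ (witness j=2)
  i=1: ✓ (witness j=2)
  i=2: ✓ (witness j=2)
  i=3: ✓ (witness j=3)
  i=4: ✓ (witness j=4)
  i=5: ✗ (none in [5,7])
  i=6: ✗ (none in [6,8])
Positions where it holds: {0, 1, 2, 3, 4} → 5.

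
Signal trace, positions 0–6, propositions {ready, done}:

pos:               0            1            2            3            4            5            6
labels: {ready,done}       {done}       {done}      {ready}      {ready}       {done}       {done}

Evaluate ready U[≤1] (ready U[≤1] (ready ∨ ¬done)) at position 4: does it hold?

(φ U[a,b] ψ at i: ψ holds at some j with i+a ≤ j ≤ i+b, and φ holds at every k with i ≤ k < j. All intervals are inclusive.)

Need some j in [4,5] with (ready U[≤1] (ready ∨ ¬done)), and ready at every k in [4,j-1].
  j=4: (ready U[≤1] (ready ∨ ¬done)) holds; no prefix to check → satisfied.

Holds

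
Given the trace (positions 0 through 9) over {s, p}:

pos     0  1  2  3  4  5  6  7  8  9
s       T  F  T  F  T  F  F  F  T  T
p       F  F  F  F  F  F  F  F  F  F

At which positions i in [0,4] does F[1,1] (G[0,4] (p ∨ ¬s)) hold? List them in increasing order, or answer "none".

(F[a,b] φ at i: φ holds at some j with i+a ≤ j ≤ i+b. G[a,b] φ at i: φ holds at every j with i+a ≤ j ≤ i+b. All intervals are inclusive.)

Evaluate at each i in [0,4]:
  i=0: ✗ (none in [1,1])
  i=1: ✗ (none in [2,2])
  i=2: ✗ (none in [3,3])
  i=3: ✗ (none in [4,4])
  i=4: ✗ (none in [5,5])

none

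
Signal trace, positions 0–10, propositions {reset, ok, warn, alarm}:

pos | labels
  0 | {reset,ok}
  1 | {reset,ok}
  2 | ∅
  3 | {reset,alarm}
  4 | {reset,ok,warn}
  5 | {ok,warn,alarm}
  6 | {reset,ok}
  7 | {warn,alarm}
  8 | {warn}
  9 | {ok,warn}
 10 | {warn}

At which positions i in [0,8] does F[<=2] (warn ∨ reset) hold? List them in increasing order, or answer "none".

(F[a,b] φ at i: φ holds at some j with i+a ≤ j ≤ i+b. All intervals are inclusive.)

0, 1, 2, 3, 4, 5, 6, 7, 8

Evaluate at each i in [0,8]:
  i=0: ✓ (witness j=0)
  i=1: ✓ (witness j=1)
  i=2: ✓ (witness j=3)
  i=3: ✓ (witness j=3)
  i=4: ✓ (witness j=4)
  i=5: ✓ (witness j=5)
  i=6: ✓ (witness j=6)
  i=7: ✓ (witness j=7)
  i=8: ✓ (witness j=8)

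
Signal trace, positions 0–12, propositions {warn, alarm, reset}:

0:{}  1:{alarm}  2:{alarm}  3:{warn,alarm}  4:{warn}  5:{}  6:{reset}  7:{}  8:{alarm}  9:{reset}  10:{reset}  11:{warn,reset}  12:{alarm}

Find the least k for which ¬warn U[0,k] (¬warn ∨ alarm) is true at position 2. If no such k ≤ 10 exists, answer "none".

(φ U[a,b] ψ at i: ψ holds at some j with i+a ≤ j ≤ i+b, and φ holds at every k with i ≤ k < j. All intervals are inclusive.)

Need earliest j ≥ 2 with (¬warn ∨ alarm), and ¬warn at every k in [2,j-1].
  j=2: rhs holds (empty prefix). k = 0.

0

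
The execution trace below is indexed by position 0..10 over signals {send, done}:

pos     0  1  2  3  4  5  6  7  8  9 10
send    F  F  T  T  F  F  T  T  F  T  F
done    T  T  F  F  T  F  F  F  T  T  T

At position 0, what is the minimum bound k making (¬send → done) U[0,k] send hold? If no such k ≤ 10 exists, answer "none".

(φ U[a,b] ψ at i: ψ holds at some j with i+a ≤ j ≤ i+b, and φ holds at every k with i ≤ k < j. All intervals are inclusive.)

Need earliest j ≥ 0 with send, and (¬send → done) at every k in [0,j-1].
  j=0: rhs fails.
  j=1: rhs fails.
  j=2: rhs holds; lhs holds on [0,1]. k = 2.

2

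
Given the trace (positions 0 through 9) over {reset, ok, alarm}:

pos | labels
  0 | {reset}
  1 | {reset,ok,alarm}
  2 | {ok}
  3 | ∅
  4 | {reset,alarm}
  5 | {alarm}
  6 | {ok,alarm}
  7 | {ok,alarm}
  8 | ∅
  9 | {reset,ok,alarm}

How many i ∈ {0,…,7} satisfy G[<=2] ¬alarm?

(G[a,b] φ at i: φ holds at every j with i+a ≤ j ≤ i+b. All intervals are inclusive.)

Evaluate at each i in [0,7]:
  i=0: ✗ (fails at j=1)
  i=1: ✗ (fails at j=1)
  i=2: ✗ (fails at j=4)
  i=3: ✗ (fails at j=4)
  i=4: ✗ (fails at j=4)
  i=5: ✗ (fails at j=5)
  i=6: ✗ (fails at j=6)
  i=7: ✗ (fails at j=7)
Positions where it holds: {} → 0.

0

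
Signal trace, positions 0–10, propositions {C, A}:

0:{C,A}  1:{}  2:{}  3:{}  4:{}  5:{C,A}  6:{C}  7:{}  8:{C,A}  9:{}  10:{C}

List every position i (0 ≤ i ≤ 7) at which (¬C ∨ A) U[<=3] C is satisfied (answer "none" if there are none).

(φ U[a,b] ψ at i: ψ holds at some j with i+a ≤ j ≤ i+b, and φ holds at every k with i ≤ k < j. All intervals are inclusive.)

0, 2, 3, 4, 5, 6, 7

Evaluate at each i in [0,7]:
  i=0: ✓ (rhs at j=0)
  i=1: ✗ (no rhs in [1,4])
  i=2: ✓ (rhs at j=5; lhs holds on [2,4])
  i=3: ✓ (rhs at j=5; lhs holds on [3,4])
  i=4: ✓ (rhs at j=5; lhs holds on [4,4])
  i=5: ✓ (rhs at j=5)
  i=6: ✓ (rhs at j=6)
  i=7: ✓ (rhs at j=8; lhs holds on [7,7])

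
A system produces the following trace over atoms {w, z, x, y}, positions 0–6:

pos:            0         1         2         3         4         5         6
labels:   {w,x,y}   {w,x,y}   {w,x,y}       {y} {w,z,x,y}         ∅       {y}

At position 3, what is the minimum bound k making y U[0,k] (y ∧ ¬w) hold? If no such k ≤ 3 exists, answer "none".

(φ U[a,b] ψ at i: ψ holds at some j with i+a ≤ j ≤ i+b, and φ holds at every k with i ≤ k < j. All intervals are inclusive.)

Need earliest j ≥ 3 with (y ∧ ¬w), and y at every k in [3,j-1].
  j=3: rhs holds (empty prefix). k = 0.

0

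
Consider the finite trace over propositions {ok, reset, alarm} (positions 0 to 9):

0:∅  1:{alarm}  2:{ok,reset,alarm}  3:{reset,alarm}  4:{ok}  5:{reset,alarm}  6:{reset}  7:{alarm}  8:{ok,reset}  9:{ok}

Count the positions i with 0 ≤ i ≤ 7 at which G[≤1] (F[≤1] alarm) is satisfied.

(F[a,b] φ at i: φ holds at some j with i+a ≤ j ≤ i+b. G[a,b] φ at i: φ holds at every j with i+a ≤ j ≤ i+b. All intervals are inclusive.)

Evaluate at each i in [0,7]:
  i=0: ✓ (all of [0,1])
  i=1: ✓ (all of [1,2])
  i=2: ✓ (all of [2,3])
  i=3: ✓ (all of [3,4])
  i=4: ✓ (all of [4,5])
  i=5: ✓ (all of [5,6])
  i=6: ✓ (all of [6,7])
  i=7: ✗ (fails at j=8)
Positions where it holds: {0, 1, 2, 3, 4, 5, 6} → 7.

7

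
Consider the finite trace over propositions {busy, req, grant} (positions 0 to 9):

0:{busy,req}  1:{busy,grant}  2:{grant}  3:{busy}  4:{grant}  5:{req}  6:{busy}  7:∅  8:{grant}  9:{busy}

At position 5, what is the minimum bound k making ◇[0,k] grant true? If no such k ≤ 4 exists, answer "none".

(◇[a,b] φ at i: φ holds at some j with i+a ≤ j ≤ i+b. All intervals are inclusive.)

Scan j = 5,6,… for grant:
  j=5: fails
  j=6: fails
  j=7: fails
  j=8: holds
First hit at j=8, so smallest k = 8-5 = 3.

3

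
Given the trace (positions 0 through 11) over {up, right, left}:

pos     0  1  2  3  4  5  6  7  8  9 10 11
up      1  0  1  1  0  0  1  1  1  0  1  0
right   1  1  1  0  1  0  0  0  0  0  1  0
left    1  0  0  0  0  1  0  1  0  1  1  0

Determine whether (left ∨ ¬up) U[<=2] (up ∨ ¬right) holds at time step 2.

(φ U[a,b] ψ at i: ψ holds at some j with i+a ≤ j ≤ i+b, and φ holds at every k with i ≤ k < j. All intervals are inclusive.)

Need some j in [2,4] with (up ∨ ¬right), and (left ∨ ¬up) at every k in [2,j-1].
  j=2: (up ∨ ¬right) holds; no prefix to check → satisfied.

Yes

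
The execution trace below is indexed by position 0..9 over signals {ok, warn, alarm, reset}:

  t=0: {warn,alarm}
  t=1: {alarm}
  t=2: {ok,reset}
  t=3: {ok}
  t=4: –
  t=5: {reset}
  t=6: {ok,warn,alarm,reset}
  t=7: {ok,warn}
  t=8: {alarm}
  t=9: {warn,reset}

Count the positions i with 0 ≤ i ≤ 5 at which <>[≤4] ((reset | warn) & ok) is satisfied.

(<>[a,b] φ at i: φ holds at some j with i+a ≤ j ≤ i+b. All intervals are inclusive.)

Evaluate at each i in [0,5]:
  i=0: ✓ (witness j=2)
  i=1: ✓ (witness j=2)
  i=2: ✓ (witness j=2)
  i=3: ✓ (witness j=6)
  i=4: ✓ (witness j=6)
  i=5: ✓ (witness j=6)
Positions where it holds: {0, 1, 2, 3, 4, 5} → 6.

6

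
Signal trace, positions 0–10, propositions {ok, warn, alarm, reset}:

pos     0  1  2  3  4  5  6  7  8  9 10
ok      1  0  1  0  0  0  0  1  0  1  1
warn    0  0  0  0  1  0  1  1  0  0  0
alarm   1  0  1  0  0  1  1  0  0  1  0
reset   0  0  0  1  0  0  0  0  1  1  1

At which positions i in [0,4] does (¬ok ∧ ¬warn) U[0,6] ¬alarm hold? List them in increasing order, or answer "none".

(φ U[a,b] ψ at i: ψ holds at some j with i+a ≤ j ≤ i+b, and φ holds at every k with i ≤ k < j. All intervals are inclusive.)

1, 3, 4

Evaluate at each i in [0,4]:
  i=0: ✗ (lhs fails at k=0 before rhs at j=1)
  i=1: ✓ (rhs at j=1)
  i=2: ✗ (lhs fails at k=2 before rhs at j=3)
  i=3: ✓ (rhs at j=3)
  i=4: ✓ (rhs at j=4)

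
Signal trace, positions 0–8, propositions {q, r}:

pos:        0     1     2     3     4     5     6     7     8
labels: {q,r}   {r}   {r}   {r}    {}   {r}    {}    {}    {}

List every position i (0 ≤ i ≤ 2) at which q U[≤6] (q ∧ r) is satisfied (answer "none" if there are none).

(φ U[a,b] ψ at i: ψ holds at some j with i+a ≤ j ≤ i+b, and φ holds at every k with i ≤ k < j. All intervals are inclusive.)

Evaluate at each i in [0,2]:
  i=0: ✓ (rhs at j=0)
  i=1: ✗ (no rhs in [1,7])
  i=2: ✗ (no rhs in [2,8])

0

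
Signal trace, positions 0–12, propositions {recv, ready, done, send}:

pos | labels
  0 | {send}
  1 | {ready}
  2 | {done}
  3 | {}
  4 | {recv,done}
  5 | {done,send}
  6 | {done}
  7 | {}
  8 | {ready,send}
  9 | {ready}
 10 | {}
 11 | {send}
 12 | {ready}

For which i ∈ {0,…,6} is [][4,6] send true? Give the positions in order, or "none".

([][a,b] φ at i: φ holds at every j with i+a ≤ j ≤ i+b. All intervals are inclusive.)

Evaluate at each i in [0,6]:
  i=0: ✗ (fails at j=4)
  i=1: ✗ (fails at j=6)
  i=2: ✗ (fails at j=6)
  i=3: ✗ (fails at j=7)
  i=4: ✗ (fails at j=9)
  i=5: ✗ (fails at j=9)
  i=6: ✗ (fails at j=10)

none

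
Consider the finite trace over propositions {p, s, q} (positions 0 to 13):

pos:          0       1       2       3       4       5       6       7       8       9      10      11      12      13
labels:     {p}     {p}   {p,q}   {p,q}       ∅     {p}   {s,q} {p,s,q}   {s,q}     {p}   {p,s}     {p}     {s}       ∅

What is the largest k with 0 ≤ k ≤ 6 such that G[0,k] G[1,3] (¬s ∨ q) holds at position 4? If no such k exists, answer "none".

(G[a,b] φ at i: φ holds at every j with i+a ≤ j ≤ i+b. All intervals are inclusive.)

G[1,3] (¬s ∨ q) must hold from j=4 onward; find where it first fails.
  j=4: holds
  j=5: holds
  j=6: holds
  j=7: fails
Holds on [4,6], so largest k = 2.

2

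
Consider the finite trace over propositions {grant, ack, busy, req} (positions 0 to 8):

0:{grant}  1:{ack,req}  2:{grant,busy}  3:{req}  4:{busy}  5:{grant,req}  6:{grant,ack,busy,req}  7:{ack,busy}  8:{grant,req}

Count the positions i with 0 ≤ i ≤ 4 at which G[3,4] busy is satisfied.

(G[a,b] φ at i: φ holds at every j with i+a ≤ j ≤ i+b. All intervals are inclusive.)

Evaluate at each i in [0,4]:
  i=0: ✗ (fails at j=3)
  i=1: ✗ (fails at j=5)
  i=2: ✗ (fails at j=5)
  i=3: ✓ (all of [6,7])
  i=4: ✗ (fails at j=8)
Positions where it holds: {3} → 1.

1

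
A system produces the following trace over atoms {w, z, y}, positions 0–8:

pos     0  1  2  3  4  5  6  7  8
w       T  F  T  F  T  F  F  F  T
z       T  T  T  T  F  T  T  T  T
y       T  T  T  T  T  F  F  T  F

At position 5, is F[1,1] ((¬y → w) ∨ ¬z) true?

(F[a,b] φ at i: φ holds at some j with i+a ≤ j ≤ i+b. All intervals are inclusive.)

Check ((¬y → w) ∨ ¬z) at each j in [6,6]:
  j=6: false
No position in the window satisfies it → formula fails.

No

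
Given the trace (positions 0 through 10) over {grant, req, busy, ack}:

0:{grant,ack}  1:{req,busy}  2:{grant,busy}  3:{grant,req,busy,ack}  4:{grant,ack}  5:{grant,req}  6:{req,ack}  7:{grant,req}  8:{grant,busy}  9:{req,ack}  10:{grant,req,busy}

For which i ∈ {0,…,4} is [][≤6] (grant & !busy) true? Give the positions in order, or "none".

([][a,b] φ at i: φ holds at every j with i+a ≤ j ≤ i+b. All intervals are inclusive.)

Evaluate at each i in [0,4]:
  i=0: ✗ (fails at j=1)
  i=1: ✗ (fails at j=1)
  i=2: ✗ (fails at j=2)
  i=3: ✗ (fails at j=3)
  i=4: ✗ (fails at j=6)

none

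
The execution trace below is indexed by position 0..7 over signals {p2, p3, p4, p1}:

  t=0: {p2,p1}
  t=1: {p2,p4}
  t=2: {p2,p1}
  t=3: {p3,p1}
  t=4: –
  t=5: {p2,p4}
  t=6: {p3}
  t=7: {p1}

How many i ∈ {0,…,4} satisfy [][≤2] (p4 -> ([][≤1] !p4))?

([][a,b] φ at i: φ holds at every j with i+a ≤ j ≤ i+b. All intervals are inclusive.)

Evaluate at each i in [0,4]:
  i=0: ✗ (fails at j=1)
  i=1: ✗ (fails at j=1)
  i=2: ✓ (all of [2,4])
  i=3: ✗ (fails at j=5)
  i=4: ✗ (fails at j=5)
Positions where it holds: {2} → 1.

1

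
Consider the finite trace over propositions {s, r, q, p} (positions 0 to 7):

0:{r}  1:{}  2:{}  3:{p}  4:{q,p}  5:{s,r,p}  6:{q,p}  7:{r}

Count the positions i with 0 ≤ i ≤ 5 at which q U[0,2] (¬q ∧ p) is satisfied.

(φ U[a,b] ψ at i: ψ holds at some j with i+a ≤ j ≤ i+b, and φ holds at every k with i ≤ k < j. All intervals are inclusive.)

3

Evaluate at each i in [0,5]:
  i=0: ✗ (no rhs in [0,2])
  i=1: ✗ (lhs fails at k=1 before rhs at j=3)
  i=2: ✗ (lhs fails at k=2 before rhs at j=3)
  i=3: ✓ (rhs at j=3)
  i=4: ✓ (rhs at j=5; lhs holds on [4,4])
  i=5: ✓ (rhs at j=5)
Positions where it holds: {3, 4, 5} → 3.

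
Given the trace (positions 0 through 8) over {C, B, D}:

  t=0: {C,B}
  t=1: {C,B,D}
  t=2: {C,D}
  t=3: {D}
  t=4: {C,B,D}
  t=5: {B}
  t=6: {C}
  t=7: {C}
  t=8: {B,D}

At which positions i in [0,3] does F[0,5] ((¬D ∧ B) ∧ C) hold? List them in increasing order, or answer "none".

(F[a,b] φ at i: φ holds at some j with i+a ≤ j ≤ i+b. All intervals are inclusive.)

0

Evaluate at each i in [0,3]:
  i=0: ✓ (witness j=0)
  i=1: ✗ (none in [1,6])
  i=2: ✗ (none in [2,7])
  i=3: ✗ (none in [3,8])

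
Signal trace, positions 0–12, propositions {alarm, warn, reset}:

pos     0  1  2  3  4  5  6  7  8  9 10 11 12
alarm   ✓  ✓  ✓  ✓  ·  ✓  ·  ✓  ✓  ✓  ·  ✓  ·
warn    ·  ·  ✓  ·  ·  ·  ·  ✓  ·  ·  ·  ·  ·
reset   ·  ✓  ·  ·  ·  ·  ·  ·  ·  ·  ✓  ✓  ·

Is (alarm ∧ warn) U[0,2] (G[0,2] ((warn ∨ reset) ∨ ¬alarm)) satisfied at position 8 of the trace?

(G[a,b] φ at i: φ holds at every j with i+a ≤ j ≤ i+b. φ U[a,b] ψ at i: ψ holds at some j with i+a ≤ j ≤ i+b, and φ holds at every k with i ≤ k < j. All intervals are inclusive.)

Need some j in [8,10] with G[0,2] ((warn ∨ reset) ∨ ¬alarm), and (alarm ∧ warn) at every k in [8,j-1].
  j=8: G[0,2] ((warn ∨ reset) ∨ ¬alarm) — fails at 8.
  j=9: G[0,2] ((warn ∨ reset) ∨ ¬alarm) — fails at 9.
  j=10: G[0,2] ((warn ∨ reset) ∨ ¬alarm) holds, but (alarm ∧ warn) fails at k=8 → not this j.
No j in the window works → until fails.

False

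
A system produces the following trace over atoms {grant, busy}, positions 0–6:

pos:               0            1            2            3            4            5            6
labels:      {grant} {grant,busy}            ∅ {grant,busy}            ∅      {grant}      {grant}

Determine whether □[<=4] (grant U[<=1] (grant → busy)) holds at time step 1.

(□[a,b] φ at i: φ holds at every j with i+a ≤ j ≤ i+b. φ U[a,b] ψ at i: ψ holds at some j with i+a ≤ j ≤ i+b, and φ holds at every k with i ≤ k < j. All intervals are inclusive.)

No

Check (grant U[<=1] (grant → busy)) at every j in [1,5]:
  j=1: holds
  j=2: holds
  j=3: holds
  j=4: holds
  j=5: fails
Fails at j=5 → formula fails.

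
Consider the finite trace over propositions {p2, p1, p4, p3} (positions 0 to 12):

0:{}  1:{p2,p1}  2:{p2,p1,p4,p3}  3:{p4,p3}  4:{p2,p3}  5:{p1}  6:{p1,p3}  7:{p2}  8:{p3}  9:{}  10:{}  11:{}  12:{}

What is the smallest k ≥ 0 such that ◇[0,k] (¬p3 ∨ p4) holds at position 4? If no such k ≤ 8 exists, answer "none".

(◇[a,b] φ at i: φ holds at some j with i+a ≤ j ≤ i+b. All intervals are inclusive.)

1

Scan j = 4,5,… for (¬p3 ∨ p4):
  j=4: fails
  j=5: holds
First hit at j=5, so smallest k = 5-4 = 1.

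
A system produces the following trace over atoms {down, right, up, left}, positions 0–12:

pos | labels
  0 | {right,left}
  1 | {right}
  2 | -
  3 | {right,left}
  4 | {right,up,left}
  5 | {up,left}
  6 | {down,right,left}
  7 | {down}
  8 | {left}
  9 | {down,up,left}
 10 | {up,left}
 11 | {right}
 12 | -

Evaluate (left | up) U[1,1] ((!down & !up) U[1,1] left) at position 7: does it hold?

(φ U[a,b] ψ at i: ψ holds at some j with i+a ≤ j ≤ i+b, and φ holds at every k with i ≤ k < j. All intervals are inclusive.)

Need some j in [8,8] with ((!down & !up) U[1,1] left), and (left | up) at every k in [7,j-1].
  j=8: ((!down & !up) U[1,1] left) holds, but (left | up) fails at k=7 → not this j.
No j in the window works → until fails.

Does not hold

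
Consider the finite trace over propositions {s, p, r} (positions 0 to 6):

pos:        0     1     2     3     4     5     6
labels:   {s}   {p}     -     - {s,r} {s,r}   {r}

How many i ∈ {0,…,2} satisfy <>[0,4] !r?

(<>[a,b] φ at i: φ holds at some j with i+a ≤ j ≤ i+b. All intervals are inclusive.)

Evaluate at each i in [0,2]:
  i=0: ✓ (witness j=0)
  i=1: ✓ (witness j=1)
  i=2: ✓ (witness j=2)
Positions where it holds: {0, 1, 2} → 3.

3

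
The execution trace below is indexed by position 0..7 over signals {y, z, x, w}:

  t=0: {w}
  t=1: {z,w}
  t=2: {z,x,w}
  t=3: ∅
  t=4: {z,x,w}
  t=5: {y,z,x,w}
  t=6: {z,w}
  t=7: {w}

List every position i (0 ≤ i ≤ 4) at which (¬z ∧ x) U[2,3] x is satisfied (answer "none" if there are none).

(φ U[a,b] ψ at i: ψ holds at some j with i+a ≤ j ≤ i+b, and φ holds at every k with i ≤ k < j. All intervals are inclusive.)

none

Evaluate at each i in [0,4]:
  i=0: ✗ (lhs fails at k=0 before rhs at j=2)
  i=1: ✗ (lhs fails at k=1 before rhs at j=4)
  i=2: ✗ (lhs fails at k=2 before rhs at j=4)
  i=3: ✗ (lhs fails at k=3 before rhs at j=5)
  i=4: ✗ (no rhs in [6,7])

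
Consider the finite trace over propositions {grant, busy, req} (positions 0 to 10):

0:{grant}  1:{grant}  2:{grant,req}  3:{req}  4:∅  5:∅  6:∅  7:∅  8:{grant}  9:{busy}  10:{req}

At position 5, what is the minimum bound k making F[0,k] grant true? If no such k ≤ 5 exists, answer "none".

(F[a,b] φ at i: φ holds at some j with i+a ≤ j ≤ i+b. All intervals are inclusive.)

Scan j = 5,6,… for grant:
  j=5: fails
  j=6: fails
  j=7: fails
  j=8: holds
First hit at j=8, so smallest k = 8-5 = 3.

3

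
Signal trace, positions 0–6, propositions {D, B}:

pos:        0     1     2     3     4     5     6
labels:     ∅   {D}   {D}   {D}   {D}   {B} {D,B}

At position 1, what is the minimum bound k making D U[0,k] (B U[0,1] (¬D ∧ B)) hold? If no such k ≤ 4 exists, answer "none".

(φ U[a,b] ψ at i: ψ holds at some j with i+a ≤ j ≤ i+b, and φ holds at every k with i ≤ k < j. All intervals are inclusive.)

Need earliest j ≥ 1 with (B U[0,1] (¬D ∧ B)), and D at every k in [1,j-1].
  j=1: rhs fails.
  j=2: rhs fails.
  j=3: rhs fails.
  j=4: rhs fails.
  j=5: rhs holds; lhs holds on [1,4]. k = 4.

4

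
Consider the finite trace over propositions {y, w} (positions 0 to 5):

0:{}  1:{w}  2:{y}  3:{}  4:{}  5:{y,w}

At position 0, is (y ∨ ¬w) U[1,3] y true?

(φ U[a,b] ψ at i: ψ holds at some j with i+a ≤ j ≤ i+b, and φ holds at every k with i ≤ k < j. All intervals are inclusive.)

Need some j in [1,3] with y, and (y ∨ ¬w) at every k in [0,j-1].
  j=1: y false.
  j=2: y holds, but (y ∨ ¬w) fails at k=1 → not this j.
  j=3: y false.
No j in the window works → until fails.

Does not hold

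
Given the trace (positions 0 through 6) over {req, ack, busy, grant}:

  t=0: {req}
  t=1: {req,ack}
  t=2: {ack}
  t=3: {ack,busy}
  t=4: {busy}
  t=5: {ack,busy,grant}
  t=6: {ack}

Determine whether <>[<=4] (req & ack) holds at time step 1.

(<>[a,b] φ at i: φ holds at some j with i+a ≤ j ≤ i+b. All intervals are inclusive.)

Holds

Check (req & ack) at each j in [1,5]:
  j=1: true
  j=2: false
  j=3: false
  j=4: false
  j=5: false
Found at j=1 → formula holds.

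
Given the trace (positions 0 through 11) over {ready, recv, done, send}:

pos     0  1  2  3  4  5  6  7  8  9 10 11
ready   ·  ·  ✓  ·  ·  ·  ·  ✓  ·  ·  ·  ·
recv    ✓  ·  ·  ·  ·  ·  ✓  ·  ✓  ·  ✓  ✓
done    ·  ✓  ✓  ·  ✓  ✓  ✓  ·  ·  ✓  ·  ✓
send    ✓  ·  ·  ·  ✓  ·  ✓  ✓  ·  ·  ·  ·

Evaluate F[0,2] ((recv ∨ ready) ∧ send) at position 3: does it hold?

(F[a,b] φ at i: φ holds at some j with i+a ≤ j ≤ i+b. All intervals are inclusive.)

Does not hold

Check ((recv ∨ ready) ∧ send) at each j in [3,5]:
  j=3: false
  j=4: false
  j=5: false
No position in the window satisfies it → formula fails.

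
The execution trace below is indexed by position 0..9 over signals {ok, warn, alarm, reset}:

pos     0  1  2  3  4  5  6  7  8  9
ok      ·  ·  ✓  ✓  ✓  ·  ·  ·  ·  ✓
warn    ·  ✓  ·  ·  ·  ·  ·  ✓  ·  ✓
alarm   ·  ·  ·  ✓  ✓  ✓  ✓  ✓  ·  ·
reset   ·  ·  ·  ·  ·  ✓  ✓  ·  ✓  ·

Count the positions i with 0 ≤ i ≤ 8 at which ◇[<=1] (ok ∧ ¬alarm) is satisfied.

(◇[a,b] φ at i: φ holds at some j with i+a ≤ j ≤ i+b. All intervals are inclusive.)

Evaluate at each i in [0,8]:
  i=0: ✗ (none in [0,1])
  i=1: ✓ (witness j=2)
  i=2: ✓ (witness j=2)
  i=3: ✗ (none in [3,4])
  i=4: ✗ (none in [4,5])
  i=5: ✗ (none in [5,6])
  i=6: ✗ (none in [6,7])
  i=7: ✗ (none in [7,8])
  i=8: ✓ (witness j=9)
Positions where it holds: {1, 2, 8} → 3.

3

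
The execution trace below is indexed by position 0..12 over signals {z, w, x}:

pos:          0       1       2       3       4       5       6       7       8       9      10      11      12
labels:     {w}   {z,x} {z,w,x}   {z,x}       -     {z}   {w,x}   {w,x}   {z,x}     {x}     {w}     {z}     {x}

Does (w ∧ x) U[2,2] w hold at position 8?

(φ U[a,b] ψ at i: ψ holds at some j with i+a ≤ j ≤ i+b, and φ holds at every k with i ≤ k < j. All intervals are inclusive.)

Need some j in [10,10] with w, and (w ∧ x) at every k in [8,j-1].
  j=10: w holds, but (w ∧ x) fails at k=8 → not this j.
No j in the window works → until fails.

Does not hold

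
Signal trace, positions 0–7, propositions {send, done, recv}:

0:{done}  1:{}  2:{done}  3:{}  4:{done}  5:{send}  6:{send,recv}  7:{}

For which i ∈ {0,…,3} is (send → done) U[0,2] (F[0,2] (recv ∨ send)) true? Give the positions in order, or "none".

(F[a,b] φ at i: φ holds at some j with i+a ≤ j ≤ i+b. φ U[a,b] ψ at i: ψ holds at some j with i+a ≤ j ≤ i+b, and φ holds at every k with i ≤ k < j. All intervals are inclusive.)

Evaluate at each i in [0,3]:
  i=0: ✗ (no rhs in [0,2])
  i=1: ✓ (rhs at j=3; lhs holds on [1,2])
  i=2: ✓ (rhs at j=3; lhs holds on [2,2])
  i=3: ✓ (rhs at j=3)

1, 2, 3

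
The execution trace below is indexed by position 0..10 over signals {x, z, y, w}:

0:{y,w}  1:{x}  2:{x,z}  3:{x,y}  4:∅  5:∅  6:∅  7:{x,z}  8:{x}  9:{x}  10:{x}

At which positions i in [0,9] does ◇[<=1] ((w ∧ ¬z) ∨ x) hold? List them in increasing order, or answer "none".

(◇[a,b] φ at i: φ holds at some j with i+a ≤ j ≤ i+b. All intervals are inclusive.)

0, 1, 2, 3, 6, 7, 8, 9

Evaluate at each i in [0,9]:
  i=0: ✓ (witness j=0)
  i=1: ✓ (witness j=1)
  i=2: ✓ (witness j=2)
  i=3: ✓ (witness j=3)
  i=4: ✗ (none in [4,5])
  i=5: ✗ (none in [5,6])
  i=6: ✓ (witness j=7)
  i=7: ✓ (witness j=7)
  i=8: ✓ (witness j=8)
  i=9: ✓ (witness j=9)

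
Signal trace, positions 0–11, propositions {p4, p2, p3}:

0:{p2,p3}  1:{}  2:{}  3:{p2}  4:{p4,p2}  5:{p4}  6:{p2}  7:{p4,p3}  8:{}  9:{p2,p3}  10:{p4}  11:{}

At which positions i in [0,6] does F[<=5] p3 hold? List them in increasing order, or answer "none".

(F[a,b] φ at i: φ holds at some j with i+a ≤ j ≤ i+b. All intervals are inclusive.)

Evaluate at each i in [0,6]:
  i=0: ✓ (witness j=0)
  i=1: ✗ (none in [1,6])
  i=2: ✓ (witness j=7)
  i=3: ✓ (witness j=7)
  i=4: ✓ (witness j=7)
  i=5: ✓ (witness j=7)
  i=6: ✓ (witness j=7)

0, 2, 3, 4, 5, 6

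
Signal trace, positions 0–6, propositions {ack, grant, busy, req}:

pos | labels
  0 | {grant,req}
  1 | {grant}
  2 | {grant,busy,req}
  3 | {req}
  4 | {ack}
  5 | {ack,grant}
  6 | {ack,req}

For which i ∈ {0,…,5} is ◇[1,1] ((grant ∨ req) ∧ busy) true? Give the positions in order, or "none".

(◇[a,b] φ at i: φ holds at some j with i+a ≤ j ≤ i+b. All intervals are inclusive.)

Evaluate at each i in [0,5]:
  i=0: ✗ (none in [1,1])
  i=1: ✓ (witness j=2)
  i=2: ✗ (none in [3,3])
  i=3: ✗ (none in [4,4])
  i=4: ✗ (none in [5,5])
  i=5: ✗ (none in [6,6])

1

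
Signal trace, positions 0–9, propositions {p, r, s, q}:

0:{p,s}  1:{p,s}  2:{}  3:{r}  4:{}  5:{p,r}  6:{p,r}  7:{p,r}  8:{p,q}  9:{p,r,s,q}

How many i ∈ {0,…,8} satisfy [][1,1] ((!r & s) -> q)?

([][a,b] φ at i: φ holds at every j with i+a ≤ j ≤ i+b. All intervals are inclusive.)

Evaluate at each i in [0,8]:
  i=0: ✗ (fails at j=1)
  i=1: ✓ (all of [2,2])
  i=2: ✓ (all of [3,3])
  i=3: ✓ (all of [4,4])
  i=4: ✓ (all of [5,5])
  i=5: ✓ (all of [6,6])
  i=6: ✓ (all of [7,7])
  i=7: ✓ (all of [8,8])
  i=8: ✓ (all of [9,9])
Positions where it holds: {1, 2, 3, 4, 5, 6, 7, 8} → 8.

8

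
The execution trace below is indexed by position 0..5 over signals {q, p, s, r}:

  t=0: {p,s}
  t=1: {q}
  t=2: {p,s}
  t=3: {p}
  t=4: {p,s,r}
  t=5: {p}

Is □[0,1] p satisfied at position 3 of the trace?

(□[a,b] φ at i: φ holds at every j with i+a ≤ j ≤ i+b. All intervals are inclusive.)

Check p at every j in [3,4]:
  j=3: true
  j=4: true
All positions satisfy it → formula holds.

Holds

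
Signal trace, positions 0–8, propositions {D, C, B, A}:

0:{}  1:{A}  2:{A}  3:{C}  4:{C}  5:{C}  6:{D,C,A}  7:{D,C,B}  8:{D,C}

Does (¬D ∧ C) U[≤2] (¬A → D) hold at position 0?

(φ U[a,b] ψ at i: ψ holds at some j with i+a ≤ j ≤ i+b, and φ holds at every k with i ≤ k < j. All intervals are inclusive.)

Need some j in [0,2] with (¬A → D), and (¬D ∧ C) at every k in [0,j-1].
  j=0: (¬A → D) false.
  j=1: (¬A → D) holds, but (¬D ∧ C) fails at k=0 → not this j.
  j=2: (¬A → D) holds, but (¬D ∧ C) fails at k=0 → not this j.
No j in the window works → until fails.

No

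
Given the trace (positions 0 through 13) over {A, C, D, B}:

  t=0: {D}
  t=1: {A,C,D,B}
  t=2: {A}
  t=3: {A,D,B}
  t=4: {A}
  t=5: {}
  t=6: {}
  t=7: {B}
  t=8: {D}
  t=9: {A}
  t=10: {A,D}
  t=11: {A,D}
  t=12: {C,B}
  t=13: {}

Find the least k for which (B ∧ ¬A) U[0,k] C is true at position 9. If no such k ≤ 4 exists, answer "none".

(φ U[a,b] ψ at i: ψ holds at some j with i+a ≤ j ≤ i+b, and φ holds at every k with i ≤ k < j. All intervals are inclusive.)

none

Need earliest j ≥ 9 with C, and (B ∧ ¬A) at every k in [9,j-1].
  j=9: rhs fails.
  j=10: rhs fails.
  j=11: rhs fails.
  j=12: rhs holds but lhs fails at k=9.
  j=13: rhs fails.
No witness within the range → none.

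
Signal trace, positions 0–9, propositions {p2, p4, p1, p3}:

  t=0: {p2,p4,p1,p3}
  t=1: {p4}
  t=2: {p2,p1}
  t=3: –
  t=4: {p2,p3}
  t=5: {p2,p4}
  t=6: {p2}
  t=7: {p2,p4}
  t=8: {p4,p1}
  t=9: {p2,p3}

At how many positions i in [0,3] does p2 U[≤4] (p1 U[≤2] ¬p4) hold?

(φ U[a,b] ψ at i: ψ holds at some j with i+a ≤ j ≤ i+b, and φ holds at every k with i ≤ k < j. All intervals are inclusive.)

Evaluate at each i in [0,3]:
  i=0: ✗ (lhs fails at k=1 before rhs at j=2)
  i=1: ✗ (lhs fails at k=1 before rhs at j=2)
  i=2: ✓ (rhs at j=2)
  i=3: ✓ (rhs at j=3)
Positions where it holds: {2, 3} → 2.

2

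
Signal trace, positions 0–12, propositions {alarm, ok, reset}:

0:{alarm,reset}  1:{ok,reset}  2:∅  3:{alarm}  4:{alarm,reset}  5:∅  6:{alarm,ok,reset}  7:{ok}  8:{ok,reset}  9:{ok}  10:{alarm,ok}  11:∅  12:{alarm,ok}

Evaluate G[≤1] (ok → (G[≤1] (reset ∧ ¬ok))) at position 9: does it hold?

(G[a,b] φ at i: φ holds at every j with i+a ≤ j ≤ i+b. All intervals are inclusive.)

Check (ok → (G[≤1] (reset ∧ ¬ok))) at every j in [9,10]:
  j=9: antecedent true; consequent fails at 9 → ✗
  j=10: antecedent true; consequent fails at 10 → ✗
Fails at j=9 → formula fails.

Does not hold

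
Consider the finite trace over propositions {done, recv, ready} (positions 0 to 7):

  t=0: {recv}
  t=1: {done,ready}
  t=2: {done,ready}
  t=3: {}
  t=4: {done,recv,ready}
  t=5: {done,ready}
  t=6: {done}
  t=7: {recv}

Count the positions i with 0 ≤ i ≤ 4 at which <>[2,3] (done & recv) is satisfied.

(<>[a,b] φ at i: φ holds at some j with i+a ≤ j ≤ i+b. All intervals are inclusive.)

Evaluate at each i in [0,4]:
  i=0: ✗ (none in [2,3])
  i=1: ✓ (witness j=4)
  i=2: ✓ (witness j=4)
  i=3: ✗ (none in [5,6])
  i=4: ✗ (none in [6,7])
Positions where it holds: {1, 2} → 2.

2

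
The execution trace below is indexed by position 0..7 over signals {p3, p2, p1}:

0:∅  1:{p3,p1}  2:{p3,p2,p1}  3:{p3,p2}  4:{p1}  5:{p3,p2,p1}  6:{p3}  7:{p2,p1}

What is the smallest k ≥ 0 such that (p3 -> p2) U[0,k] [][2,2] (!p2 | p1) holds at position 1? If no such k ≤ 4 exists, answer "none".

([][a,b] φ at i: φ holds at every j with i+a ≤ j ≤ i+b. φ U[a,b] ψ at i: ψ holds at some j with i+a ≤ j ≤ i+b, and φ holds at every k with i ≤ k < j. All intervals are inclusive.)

Need earliest j ≥ 1 with [][2,2] (!p2 | p1), and (p3 -> p2) at every k in [1,j-1].
  j=1: rhs fails.
  j=2: rhs holds but lhs fails at k=1.
  j=3: rhs holds but lhs fails at k=1.
  j=4: rhs holds but lhs fails at k=1.
  j=5: rhs holds but lhs fails at k=1.
No witness within the range → none.

none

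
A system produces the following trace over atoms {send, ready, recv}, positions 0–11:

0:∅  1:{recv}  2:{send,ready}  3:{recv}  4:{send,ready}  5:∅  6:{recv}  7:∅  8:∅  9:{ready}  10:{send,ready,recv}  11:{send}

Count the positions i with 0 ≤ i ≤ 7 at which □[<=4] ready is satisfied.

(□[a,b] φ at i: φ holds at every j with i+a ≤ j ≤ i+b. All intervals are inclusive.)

0

Evaluate at each i in [0,7]:
  i=0: ✗ (fails at j=0)
  i=1: ✗ (fails at j=1)
  i=2: ✗ (fails at j=3)
  i=3: ✗ (fails at j=3)
  i=4: ✗ (fails at j=5)
  i=5: ✗ (fails at j=5)
  i=6: ✗ (fails at j=6)
  i=7: ✗ (fails at j=7)
Positions where it holds: {} → 0.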